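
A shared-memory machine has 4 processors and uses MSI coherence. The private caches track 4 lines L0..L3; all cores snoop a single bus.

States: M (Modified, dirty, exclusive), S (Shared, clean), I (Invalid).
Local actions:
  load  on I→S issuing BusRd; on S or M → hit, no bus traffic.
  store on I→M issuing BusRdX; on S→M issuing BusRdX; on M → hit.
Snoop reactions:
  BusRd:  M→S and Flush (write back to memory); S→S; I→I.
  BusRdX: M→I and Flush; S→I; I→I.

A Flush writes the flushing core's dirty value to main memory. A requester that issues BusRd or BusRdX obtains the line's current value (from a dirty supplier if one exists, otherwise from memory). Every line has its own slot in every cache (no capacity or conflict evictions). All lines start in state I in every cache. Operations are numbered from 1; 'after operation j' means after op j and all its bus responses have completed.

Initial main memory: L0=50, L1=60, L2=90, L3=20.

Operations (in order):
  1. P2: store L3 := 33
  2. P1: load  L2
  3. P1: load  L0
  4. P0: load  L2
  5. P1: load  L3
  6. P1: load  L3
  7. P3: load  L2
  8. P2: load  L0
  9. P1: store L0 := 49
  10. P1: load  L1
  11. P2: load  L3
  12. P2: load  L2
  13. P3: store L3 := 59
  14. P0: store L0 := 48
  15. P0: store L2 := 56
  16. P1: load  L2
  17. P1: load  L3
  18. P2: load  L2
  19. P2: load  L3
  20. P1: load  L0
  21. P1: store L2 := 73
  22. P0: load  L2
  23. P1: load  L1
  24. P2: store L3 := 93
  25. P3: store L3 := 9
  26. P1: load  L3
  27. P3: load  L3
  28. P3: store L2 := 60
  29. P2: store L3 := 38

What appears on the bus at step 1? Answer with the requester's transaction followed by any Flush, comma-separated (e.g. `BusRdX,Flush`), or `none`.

1. P2: store L3 := 33  bus=[BusRdX]  L3: P0=I P1=I P2=M P3=I  mem[L3]=20
2. P1: load  L2  bus=[BusRd]  L2: P0=I P1=S P2=I P3=I  mem[L2]=90
3. P1: load  L0  bus=[BusRd]  L0: P0=I P1=S P2=I P3=I  mem[L0]=50
4. P0: load  L2  bus=[BusRd]  L2: P0=S P1=S P2=I P3=I  mem[L2]=90
5. P1: load  L3  bus=[BusRd,Flush]  L3: P0=I P1=S P2=S P3=I  mem[L3]=33
6. P1: load  L3  bus=[-]  L3: P0=I P1=S P2=S P3=I  mem[L3]=33
7. P3: load  L2  bus=[BusRd]  L2: P0=S P1=S P2=I P3=S  mem[L2]=90
8. P2: load  L0  bus=[BusRd]  L0: P0=I P1=S P2=S P3=I  mem[L0]=50
9. P1: store L0 := 49  bus=[BusRdX]  L0: P0=I P1=M P2=I P3=I  mem[L0]=50
10. P1: load  L1  bus=[BusRd]  L1: P0=I P1=S P2=I P3=I  mem[L1]=60
11. P2: load  L3  bus=[-]  L3: P0=I P1=S P2=S P3=I  mem[L3]=33
12. P2: load  L2  bus=[BusRd]  L2: P0=S P1=S P2=S P3=S  mem[L2]=90
13. P3: store L3 := 59  bus=[BusRdX]  L3: P0=I P1=I P2=I P3=M  mem[L3]=33
14. P0: store L0 := 48  bus=[BusRdX,Flush]  L0: P0=M P1=I P2=I P3=I  mem[L0]=49
15. P0: store L2 := 56  bus=[BusRdX]  L2: P0=M P1=I P2=I P3=I  mem[L2]=90
16. P1: load  L2  bus=[BusRd,Flush]  L2: P0=S P1=S P2=I P3=I  mem[L2]=56
17. P1: load  L3  bus=[BusRd,Flush]  L3: P0=I P1=S P2=I P3=S  mem[L3]=59
18. P2: load  L2  bus=[BusRd]  L2: P0=S P1=S P2=S P3=I  mem[L2]=56
19. P2: load  L3  bus=[BusRd]  L3: P0=I P1=S P2=S P3=S  mem[L3]=59
20. P1: load  L0  bus=[BusRd,Flush]  L0: P0=S P1=S P2=I P3=I  mem[L0]=48
21. P1: store L2 := 73  bus=[BusRdX]  L2: P0=I P1=M P2=I P3=I  mem[L2]=56
22. P0: load  L2  bus=[BusRd,Flush]  L2: P0=S P1=S P2=I P3=I  mem[L2]=73
23. P1: load  L1  bus=[-]  L1: P0=I P1=S P2=I P3=I  mem[L1]=60
24. P2: store L3 := 93  bus=[BusRdX]  L3: P0=I P1=I P2=M P3=I  mem[L3]=59
25. P3: store L3 := 9  bus=[BusRdX,Flush]  L3: P0=I P1=I P2=I P3=M  mem[L3]=93
26. P1: load  L3  bus=[BusRd,Flush]  L3: P0=I P1=S P2=I P3=S  mem[L3]=9
27. P3: load  L3  bus=[-]  L3: P0=I P1=S P2=I P3=S  mem[L3]=9
28. P3: store L2 := 60  bus=[BusRdX]  L2: P0=I P1=I P2=I P3=M  mem[L2]=73
29. P2: store L3 := 38  bus=[BusRdX]  L3: P0=I P1=I P2=M P3=I  mem[L3]=9

bus = BusRdX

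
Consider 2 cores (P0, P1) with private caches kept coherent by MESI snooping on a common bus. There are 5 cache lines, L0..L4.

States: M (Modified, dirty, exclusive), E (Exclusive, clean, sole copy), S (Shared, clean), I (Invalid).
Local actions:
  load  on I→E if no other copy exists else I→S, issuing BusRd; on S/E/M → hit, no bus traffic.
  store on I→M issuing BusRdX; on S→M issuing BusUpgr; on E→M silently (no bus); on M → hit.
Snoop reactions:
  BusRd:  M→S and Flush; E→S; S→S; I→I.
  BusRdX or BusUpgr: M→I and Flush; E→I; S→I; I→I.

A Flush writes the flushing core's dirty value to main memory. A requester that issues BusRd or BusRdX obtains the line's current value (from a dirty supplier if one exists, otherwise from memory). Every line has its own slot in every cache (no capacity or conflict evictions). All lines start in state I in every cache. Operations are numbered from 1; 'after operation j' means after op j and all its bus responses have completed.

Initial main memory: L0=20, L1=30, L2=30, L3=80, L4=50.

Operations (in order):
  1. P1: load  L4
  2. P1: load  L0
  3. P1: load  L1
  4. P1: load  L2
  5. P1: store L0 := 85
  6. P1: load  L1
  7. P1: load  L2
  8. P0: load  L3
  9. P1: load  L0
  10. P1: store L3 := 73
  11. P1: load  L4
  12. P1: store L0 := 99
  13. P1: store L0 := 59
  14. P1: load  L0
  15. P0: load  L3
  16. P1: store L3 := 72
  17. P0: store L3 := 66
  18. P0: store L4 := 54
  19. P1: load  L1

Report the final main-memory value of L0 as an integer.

memory[L0] = 20

1. P1: load  L4  bus=[BusRd]  L4: P0=I P1=E  mem[L4]=50
2. P1: load  L0  bus=[BusRd]  L0: P0=I P1=E  mem[L0]=20
3. P1: load  L1  bus=[BusRd]  L1: P0=I P1=E  mem[L1]=30
4. P1: load  L2  bus=[BusRd]  L2: P0=I P1=E  mem[L2]=30
5. P1: store L0 := 85  bus=[-]  L0: P0=I P1=M  mem[L0]=20
6. P1: load  L1  bus=[-]  L1: P0=I P1=E  mem[L1]=30
7. P1: load  L2  bus=[-]  L2: P0=I P1=E  mem[L2]=30
8. P0: load  L3  bus=[BusRd]  L3: P0=E P1=I  mem[L3]=80
9. P1: load  L0  bus=[-]  L0: P0=I P1=M  mem[L0]=20
10. P1: store L3 := 73  bus=[BusRdX]  L3: P0=I P1=M  mem[L3]=80
11. P1: load  L4  bus=[-]  L4: P0=I P1=E  mem[L4]=50
12. P1: store L0 := 99  bus=[-]  L0: P0=I P1=M  mem[L0]=20
13. P1: store L0 := 59  bus=[-]  L0: P0=I P1=M  mem[L0]=20
14. P1: load  L0  bus=[-]  L0: P0=I P1=M  mem[L0]=20
15. P0: load  L3  bus=[BusRd,Flush]  L3: P0=S P1=S  mem[L3]=73
16. P1: store L3 := 72  bus=[BusUpgr]  L3: P0=I P1=M  mem[L3]=73
17. P0: store L3 := 66  bus=[BusRdX,Flush]  L3: P0=M P1=I  mem[L3]=72
18. P0: store L4 := 54  bus=[BusRdX]  L4: P0=M P1=I  mem[L4]=50
19. P1: load  L1  bus=[-]  L1: P0=I P1=E  mem[L1]=30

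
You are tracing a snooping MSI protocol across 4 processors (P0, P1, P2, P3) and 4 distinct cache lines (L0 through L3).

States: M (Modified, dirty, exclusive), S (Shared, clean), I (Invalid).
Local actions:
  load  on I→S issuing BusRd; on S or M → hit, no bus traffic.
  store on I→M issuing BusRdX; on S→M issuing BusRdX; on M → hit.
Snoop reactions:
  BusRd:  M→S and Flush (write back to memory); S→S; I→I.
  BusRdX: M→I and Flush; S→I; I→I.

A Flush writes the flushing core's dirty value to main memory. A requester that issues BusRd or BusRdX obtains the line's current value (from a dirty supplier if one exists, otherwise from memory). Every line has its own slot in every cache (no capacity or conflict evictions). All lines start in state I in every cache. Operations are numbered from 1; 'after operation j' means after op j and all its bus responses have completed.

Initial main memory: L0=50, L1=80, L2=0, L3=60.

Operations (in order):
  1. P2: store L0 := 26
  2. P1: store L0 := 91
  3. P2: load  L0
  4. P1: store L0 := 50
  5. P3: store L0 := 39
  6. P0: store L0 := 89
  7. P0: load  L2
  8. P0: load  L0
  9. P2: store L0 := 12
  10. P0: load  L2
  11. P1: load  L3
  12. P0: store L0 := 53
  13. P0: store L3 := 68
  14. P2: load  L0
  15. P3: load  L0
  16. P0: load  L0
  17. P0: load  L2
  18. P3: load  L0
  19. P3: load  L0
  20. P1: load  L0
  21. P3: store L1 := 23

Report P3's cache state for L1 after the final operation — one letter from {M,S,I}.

1. P2: store L0 := 26  bus=[BusRdX]  L0: P0=I P1=I P2=M P3=I  mem[L0]=50
2. P1: store L0 := 91  bus=[BusRdX,Flush]  L0: P0=I P1=M P2=I P3=I  mem[L0]=26
3. P2: load  L0  bus=[BusRd,Flush]  L0: P0=I P1=S P2=S P3=I  mem[L0]=91
4. P1: store L0 := 50  bus=[BusRdX]  L0: P0=I P1=M P2=I P3=I  mem[L0]=91
5. P3: store L0 := 39  bus=[BusRdX,Flush]  L0: P0=I P1=I P2=I P3=M  mem[L0]=50
6. P0: store L0 := 89  bus=[BusRdX,Flush]  L0: P0=M P1=I P2=I P3=I  mem[L0]=39
7. P0: load  L2  bus=[BusRd]  L2: P0=S P1=I P2=I P3=I  mem[L2]=0
8. P0: load  L0  bus=[-]  L0: P0=M P1=I P2=I P3=I  mem[L0]=39
9. P2: store L0 := 12  bus=[BusRdX,Flush]  L0: P0=I P1=I P2=M P3=I  mem[L0]=89
10. P0: load  L2  bus=[-]  L2: P0=S P1=I P2=I P3=I  mem[L2]=0
11. P1: load  L3  bus=[BusRd]  L3: P0=I P1=S P2=I P3=I  mem[L3]=60
12. P0: store L0 := 53  bus=[BusRdX,Flush]  L0: P0=M P1=I P2=I P3=I  mem[L0]=12
13. P0: store L3 := 68  bus=[BusRdX]  L3: P0=M P1=I P2=I P3=I  mem[L3]=60
14. P2: load  L0  bus=[BusRd,Flush]  L0: P0=S P1=I P2=S P3=I  mem[L0]=53
15. P3: load  L0  bus=[BusRd]  L0: P0=S P1=I P2=S P3=S  mem[L0]=53
16. P0: load  L0  bus=[-]  L0: P0=S P1=I P2=S P3=S  mem[L0]=53
17. P0: load  L2  bus=[-]  L2: P0=S P1=I P2=I P3=I  mem[L2]=0
18. P3: load  L0  bus=[-]  L0: P0=S P1=I P2=S P3=S  mem[L0]=53
19. P3: load  L0  bus=[-]  L0: P0=S P1=I P2=S P3=S  mem[L0]=53
20. P1: load  L0  bus=[BusRd]  L0: P0=S P1=S P2=S P3=S  mem[L0]=53
21. P3: store L1 := 23  bus=[BusRdX]  L1: P0=I P1=I P2=I P3=M  mem[L1]=80

state = M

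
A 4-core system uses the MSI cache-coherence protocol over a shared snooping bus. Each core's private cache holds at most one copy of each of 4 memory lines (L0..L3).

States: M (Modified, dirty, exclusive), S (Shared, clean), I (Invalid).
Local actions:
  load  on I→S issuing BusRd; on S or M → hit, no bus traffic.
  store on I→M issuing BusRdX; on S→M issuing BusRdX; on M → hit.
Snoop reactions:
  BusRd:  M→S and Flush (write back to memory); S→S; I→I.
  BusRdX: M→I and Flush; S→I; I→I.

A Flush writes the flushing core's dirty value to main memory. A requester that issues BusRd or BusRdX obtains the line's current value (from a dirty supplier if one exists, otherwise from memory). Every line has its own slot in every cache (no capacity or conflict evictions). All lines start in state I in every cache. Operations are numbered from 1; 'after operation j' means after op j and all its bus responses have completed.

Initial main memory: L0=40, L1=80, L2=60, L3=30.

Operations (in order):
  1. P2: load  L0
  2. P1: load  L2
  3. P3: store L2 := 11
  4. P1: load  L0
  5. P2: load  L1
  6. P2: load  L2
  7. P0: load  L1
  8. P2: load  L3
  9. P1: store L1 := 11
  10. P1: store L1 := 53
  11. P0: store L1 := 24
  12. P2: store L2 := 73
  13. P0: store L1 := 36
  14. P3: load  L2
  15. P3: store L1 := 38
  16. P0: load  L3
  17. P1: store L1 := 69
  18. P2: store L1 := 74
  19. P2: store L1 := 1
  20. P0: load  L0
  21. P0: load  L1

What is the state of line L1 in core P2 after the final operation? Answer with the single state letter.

  op1 P2: load  L0 → I/I/S/I on L0; bus BusRd; mem=40
  op2 P1: load  L2 → I/S/I/I on L2; bus BusRd; mem=60
  op3 P3: store L2 := 11 → I/I/I/M on L2; bus BusRdX; mem=60
  op4 P1: load  L0 → I/S/S/I on L0; bus BusRd; mem=40
  op5 P2: load  L1 → I/I/S/I on L1; bus BusRd; mem=80
  op6 P2: load  L2 → I/I/S/S on L2; bus BusRd Flush; mem=11
  op7 P0: load  L1 → S/I/S/I on L1; bus BusRd; mem=80
  op8 P2: load  L3 → I/I/S/I on L3; bus BusRd; mem=30
  op9 P1: store L1 := 11 → I/M/I/I on L1; bus BusRdX; mem=80
  op10 P1: store L1 := 53 → I/M/I/I on L1; bus (none); mem=80
  op11 P0: store L1 := 24 → M/I/I/I on L1; bus BusRdX Flush; mem=53
  op12 P2: store L2 := 73 → I/I/M/I on L2; bus BusRdX; mem=11
  op13 P0: store L1 := 36 → M/I/I/I on L1; bus (none); mem=53
  op14 P3: load  L2 → I/I/S/S on L2; bus BusRd Flush; mem=73
  op15 P3: store L1 := 38 → I/I/I/M on L1; bus BusRdX Flush; mem=36
  op16 P0: load  L3 → S/I/S/I on L3; bus BusRd; mem=30
  op17 P1: store L1 := 69 → I/M/I/I on L1; bus BusRdX Flush; mem=38
  op18 P2: store L1 := 74 → I/I/M/I on L1; bus BusRdX Flush; mem=69
  op19 P2: store L1 := 1 → I/I/M/I on L1; bus (none); mem=69
  op20 P0: load  L0 → S/S/S/I on L0; bus BusRd; mem=40
  op21 P0: load  L1 → S/I/S/I on L1; bus BusRd Flush; mem=1

state = S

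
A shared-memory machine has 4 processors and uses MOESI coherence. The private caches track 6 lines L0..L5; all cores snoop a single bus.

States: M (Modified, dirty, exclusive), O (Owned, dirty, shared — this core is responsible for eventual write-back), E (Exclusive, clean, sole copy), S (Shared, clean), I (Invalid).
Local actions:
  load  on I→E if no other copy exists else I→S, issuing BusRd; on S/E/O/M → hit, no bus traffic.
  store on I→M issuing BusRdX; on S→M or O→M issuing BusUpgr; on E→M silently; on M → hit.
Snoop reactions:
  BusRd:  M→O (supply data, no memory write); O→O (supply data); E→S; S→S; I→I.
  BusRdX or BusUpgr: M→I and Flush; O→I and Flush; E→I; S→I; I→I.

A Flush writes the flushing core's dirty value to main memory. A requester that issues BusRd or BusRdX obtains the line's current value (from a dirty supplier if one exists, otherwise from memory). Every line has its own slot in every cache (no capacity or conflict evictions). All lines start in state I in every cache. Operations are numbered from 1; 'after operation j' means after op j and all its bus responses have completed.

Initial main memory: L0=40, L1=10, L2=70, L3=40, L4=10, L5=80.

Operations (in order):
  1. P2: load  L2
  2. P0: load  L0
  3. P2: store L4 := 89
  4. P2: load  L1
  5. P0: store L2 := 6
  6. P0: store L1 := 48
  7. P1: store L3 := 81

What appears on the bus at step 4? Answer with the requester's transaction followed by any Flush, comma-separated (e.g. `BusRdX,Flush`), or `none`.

bus = BusRd

[1] P2: load  L2 | P0:I, P1:I, P2:E(70), P3:I | bus: BusRd
[2] P0: load  L0 | P0:E(40), P1:I, P2:I, P3:I | bus: BusRd
[3] P2: store L4 := 89 | P0:I, P1:I, P2:M(89), P3:I | bus: BusRdX
[4] P2: load  L1 | P0:I, P1:I, P2:E(10), P3:I | bus: BusRd
[5] P0: store L2 := 6 | P0:M(6), P1:I, P2:I, P3:I | bus: BusRdX
[6] P0: store L1 := 48 | P0:M(48), P1:I, P2:I, P3:I | bus: BusRdX
[7] P1: store L3 := 81 | P0:I, P1:M(81), P2:I, P3:I | bus: BusRdX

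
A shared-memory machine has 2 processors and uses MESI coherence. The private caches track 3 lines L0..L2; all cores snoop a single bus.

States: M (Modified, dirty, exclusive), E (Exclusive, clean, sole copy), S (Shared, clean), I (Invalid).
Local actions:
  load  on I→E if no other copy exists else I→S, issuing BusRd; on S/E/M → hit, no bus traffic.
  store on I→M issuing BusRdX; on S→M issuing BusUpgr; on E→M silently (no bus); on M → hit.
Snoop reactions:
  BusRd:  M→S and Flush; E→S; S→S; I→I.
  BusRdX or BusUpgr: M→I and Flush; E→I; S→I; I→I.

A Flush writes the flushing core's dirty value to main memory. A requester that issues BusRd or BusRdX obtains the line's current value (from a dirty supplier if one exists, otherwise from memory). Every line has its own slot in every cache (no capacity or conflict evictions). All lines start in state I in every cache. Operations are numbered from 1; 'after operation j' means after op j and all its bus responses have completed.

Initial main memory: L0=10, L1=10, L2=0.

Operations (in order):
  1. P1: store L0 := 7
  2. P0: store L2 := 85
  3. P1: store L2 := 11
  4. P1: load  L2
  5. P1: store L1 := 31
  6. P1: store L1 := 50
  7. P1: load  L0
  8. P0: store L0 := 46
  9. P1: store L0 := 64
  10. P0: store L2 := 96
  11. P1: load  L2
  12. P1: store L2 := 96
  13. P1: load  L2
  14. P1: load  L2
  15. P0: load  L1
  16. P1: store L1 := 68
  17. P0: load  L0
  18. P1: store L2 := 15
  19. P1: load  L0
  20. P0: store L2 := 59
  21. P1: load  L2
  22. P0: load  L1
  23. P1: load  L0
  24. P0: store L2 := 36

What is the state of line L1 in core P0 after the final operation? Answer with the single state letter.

state = S

[1] P1: store L0 := 7 | P0:I, P1:M(7) | bus: BusRdX
[2] P0: store L2 := 85 | P0:M(85), P1:I | bus: BusRdX
[3] P1: store L2 := 11 | P0:I, P1:M(11) | bus: BusRdX,Flush
[4] P1: load  L2 | P0:I, P1:M(11) | bus: none
[5] P1: store L1 := 31 | P0:I, P1:M(31) | bus: BusRdX
[6] P1: store L1 := 50 | P0:I, P1:M(50) | bus: none
[7] P1: load  L0 | P0:I, P1:M(7) | bus: none
[8] P0: store L0 := 46 | P0:M(46), P1:I | bus: BusRdX,Flush
[9] P1: store L0 := 64 | P0:I, P1:M(64) | bus: BusRdX,Flush
[10] P0: store L2 := 96 | P0:M(96), P1:I | bus: BusRdX,Flush
[11] P1: load  L2 | P0:S(96), P1:S(96) | bus: BusRd,Flush
[12] P1: store L2 := 96 | P0:I, P1:M(96) | bus: BusUpgr
[13] P1: load  L2 | P0:I, P1:M(96) | bus: none
[14] P1: load  L2 | P0:I, P1:M(96) | bus: none
[15] P0: load  L1 | P0:S(50), P1:S(50) | bus: BusRd,Flush
[16] P1: store L1 := 68 | P0:I, P1:M(68) | bus: BusUpgr
[17] P0: load  L0 | P0:S(64), P1:S(64) | bus: BusRd,Flush
[18] P1: store L2 := 15 | P0:I, P1:M(15) | bus: none
[19] P1: load  L0 | P0:S(64), P1:S(64) | bus: none
[20] P0: store L2 := 59 | P0:M(59), P1:I | bus: BusRdX,Flush
[21] P1: load  L2 | P0:S(59), P1:S(59) | bus: BusRd,Flush
[22] P0: load  L1 | P0:S(68), P1:S(68) | bus: BusRd,Flush
[23] P1: load  L0 | P0:S(64), P1:S(64) | bus: none
[24] P0: store L2 := 36 | P0:M(36), P1:I | bus: BusUpgr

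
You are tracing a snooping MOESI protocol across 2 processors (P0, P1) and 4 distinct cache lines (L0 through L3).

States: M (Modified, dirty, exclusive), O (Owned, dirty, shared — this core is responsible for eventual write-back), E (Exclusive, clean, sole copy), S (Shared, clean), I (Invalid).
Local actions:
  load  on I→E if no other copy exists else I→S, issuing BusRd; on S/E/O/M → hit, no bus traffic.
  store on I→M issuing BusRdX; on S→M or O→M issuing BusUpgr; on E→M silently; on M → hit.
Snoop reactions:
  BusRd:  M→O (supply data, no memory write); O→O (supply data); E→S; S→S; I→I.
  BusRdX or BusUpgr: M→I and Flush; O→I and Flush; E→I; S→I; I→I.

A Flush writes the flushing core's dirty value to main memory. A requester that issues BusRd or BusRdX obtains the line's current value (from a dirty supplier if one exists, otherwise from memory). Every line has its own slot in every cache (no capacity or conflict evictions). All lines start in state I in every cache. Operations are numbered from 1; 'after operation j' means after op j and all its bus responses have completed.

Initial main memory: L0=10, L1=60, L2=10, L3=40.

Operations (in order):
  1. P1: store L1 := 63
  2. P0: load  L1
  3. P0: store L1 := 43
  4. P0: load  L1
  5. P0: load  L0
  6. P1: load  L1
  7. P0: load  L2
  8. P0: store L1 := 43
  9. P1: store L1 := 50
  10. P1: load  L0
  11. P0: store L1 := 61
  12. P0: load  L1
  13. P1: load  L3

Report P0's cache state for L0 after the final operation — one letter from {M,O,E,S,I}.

state = S

[1] P1: store L1 := 63 | P0:I, P1:M(63) | bus: BusRdX
[2] P0: load  L1 | P0:S(63), P1:O(63) | bus: BusRd
[3] P0: store L1 := 43 | P0:M(43), P1:I | bus: BusUpgr,Flush
[4] P0: load  L1 | P0:M(43), P1:I | bus: none
[5] P0: load  L0 | P0:E(10), P1:I | bus: BusRd
[6] P1: load  L1 | P0:O(43), P1:S(43) | bus: BusRd
[7] P0: load  L2 | P0:E(10), P1:I | bus: BusRd
[8] P0: store L1 := 43 | P0:M(43), P1:I | bus: BusUpgr
[9] P1: store L1 := 50 | P0:I, P1:M(50) | bus: BusRdX,Flush
[10] P1: load  L0 | P0:S(10), P1:S(10) | bus: BusRd
[11] P0: store L1 := 61 | P0:M(61), P1:I | bus: BusRdX,Flush
[12] P0: load  L1 | P0:M(61), P1:I | bus: none
[13] P1: load  L3 | P0:I, P1:E(40) | bus: BusRd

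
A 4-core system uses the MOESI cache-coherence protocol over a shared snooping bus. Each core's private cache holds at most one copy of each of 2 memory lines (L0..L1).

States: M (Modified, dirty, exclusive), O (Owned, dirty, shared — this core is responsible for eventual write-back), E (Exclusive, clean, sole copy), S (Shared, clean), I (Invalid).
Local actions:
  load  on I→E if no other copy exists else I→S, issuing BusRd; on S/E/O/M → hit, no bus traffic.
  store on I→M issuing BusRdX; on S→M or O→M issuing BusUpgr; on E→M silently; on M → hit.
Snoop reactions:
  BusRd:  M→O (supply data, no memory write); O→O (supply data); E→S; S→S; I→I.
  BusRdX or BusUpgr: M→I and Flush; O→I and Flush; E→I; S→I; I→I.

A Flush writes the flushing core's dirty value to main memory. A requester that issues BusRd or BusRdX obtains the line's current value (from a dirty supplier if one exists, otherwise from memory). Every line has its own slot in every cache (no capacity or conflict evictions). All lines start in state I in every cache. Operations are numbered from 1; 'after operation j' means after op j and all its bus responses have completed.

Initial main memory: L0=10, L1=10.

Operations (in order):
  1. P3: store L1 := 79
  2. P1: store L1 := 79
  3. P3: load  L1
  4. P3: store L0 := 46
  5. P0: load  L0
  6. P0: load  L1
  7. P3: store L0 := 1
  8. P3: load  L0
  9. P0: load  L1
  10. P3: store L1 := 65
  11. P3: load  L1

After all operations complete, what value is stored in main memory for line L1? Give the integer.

memory[L1] = 79

  op1 P3: store L1 := 79 → I/I/I/M on L1; bus BusRdX; mem=10
  op2 P1: store L1 := 79 → I/M/I/I on L1; bus BusRdX Flush; mem=79
  op3 P3: load  L1 → I/O/I/S on L1; bus BusRd; mem=79
  op4 P3: store L0 := 46 → I/I/I/M on L0; bus BusRdX; mem=10
  op5 P0: load  L0 → S/I/I/O on L0; bus BusRd; mem=10
  op6 P0: load  L1 → S/O/I/S on L1; bus BusRd; mem=79
  op7 P3: store L0 := 1 → I/I/I/M on L0; bus BusUpgr; mem=10
  op8 P3: load  L0 → I/I/I/M on L0; bus (none); mem=10
  op9 P0: load  L1 → S/O/I/S on L1; bus (none); mem=79
  op10 P3: store L1 := 65 → I/I/I/M on L1; bus BusUpgr Flush; mem=79
  op11 P3: load  L1 → I/I/I/M on L1; bus (none); mem=79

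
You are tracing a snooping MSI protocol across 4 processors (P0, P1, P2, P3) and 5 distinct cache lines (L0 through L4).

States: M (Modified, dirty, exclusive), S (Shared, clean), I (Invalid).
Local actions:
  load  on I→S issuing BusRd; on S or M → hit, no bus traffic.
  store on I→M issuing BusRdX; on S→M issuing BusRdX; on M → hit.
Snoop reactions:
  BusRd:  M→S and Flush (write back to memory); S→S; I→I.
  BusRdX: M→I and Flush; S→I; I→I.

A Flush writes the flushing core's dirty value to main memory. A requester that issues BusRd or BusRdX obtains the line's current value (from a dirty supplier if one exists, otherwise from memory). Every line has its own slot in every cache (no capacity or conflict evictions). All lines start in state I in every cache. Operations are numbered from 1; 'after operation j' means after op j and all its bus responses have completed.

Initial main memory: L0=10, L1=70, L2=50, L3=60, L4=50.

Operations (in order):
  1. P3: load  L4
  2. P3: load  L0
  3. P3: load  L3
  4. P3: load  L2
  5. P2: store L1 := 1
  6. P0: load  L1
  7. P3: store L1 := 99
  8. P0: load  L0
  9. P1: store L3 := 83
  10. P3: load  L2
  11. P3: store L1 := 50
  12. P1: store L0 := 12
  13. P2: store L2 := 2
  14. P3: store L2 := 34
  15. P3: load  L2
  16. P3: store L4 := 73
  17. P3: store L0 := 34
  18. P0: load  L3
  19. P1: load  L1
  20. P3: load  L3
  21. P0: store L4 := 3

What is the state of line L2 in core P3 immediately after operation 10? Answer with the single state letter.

[1] P3: load  L4 | P0:I, P1:I, P2:I, P3:S(50) | bus: BusRd
[2] P3: load  L0 | P0:I, P1:I, P2:I, P3:S(10) | bus: BusRd
[3] P3: load  L3 | P0:I, P1:I, P2:I, P3:S(60) | bus: BusRd
[4] P3: load  L2 | P0:I, P1:I, P2:I, P3:S(50) | bus: BusRd
[5] P2: store L1 := 1 | P0:I, P1:I, P2:M(1), P3:I | bus: BusRdX
[6] P0: load  L1 | P0:S(1), P1:I, P2:S(1), P3:I | bus: BusRd,Flush
[7] P3: store L1 := 99 | P0:I, P1:I, P2:I, P3:M(99) | bus: BusRdX
[8] P0: load  L0 | P0:S(10), P1:I, P2:I, P3:S(10) | bus: BusRd
[9] P1: store L3 := 83 | P0:I, P1:M(83), P2:I, P3:I | bus: BusRdX
[10] P3: load  L2 | P0:I, P1:I, P2:I, P3:S(50) | bus: none
[11] P3: store L1 := 50 | P0:I, P1:I, P2:I, P3:M(50) | bus: none
[12] P1: store L0 := 12 | P0:I, P1:M(12), P2:I, P3:I | bus: BusRdX
[13] P2: store L2 := 2 | P0:I, P1:I, P2:M(2), P3:I | bus: BusRdX
[14] P3: store L2 := 34 | P0:I, P1:I, P2:I, P3:M(34) | bus: BusRdX,Flush
[15] P3: load  L2 | P0:I, P1:I, P2:I, P3:M(34) | bus: none
[16] P3: store L4 := 73 | P0:I, P1:I, P2:I, P3:M(73) | bus: BusRdX
[17] P3: store L0 := 34 | P0:I, P1:I, P2:I, P3:M(34) | bus: BusRdX,Flush
[18] P0: load  L3 | P0:S(83), P1:S(83), P2:I, P3:I | bus: BusRd,Flush
[19] P1: load  L1 | P0:I, P1:S(50), P2:I, P3:S(50) | bus: BusRd,Flush
[20] P3: load  L3 | P0:S(83), P1:S(83), P2:I, P3:S(83) | bus: BusRd
[21] P0: store L4 := 3 | P0:M(3), P1:I, P2:I, P3:I | bus: BusRdX,Flush

state = S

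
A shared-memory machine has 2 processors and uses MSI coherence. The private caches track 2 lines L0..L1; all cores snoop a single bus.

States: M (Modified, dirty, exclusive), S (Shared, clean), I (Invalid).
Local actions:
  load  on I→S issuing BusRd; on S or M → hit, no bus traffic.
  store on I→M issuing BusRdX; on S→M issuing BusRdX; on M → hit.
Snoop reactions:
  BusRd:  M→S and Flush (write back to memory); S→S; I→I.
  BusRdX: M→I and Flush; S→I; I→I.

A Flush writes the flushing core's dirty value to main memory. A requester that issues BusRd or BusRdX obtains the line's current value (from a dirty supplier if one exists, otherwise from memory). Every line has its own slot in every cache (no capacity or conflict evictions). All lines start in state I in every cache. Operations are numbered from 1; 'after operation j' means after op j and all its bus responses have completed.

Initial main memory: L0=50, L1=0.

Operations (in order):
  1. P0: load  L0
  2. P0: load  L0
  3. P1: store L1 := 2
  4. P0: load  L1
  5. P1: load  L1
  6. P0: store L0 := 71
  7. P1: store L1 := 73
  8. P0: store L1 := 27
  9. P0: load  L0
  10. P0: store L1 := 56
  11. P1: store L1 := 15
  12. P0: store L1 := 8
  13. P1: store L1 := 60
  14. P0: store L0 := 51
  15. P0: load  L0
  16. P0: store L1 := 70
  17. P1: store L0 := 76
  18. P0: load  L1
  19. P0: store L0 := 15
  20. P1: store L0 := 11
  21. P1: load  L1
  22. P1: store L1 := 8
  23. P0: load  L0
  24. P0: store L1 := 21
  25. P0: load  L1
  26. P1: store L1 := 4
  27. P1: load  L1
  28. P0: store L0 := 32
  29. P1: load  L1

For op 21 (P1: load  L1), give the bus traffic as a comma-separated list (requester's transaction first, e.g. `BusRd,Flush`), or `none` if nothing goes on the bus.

bus = BusRd,Flush

  op1 P0: load  L0 → S/I on L0; bus BusRd; mem=50
  op2 P0: load  L0 → S/I on L0; bus (none); mem=50
  op3 P1: store L1 := 2 → I/M on L1; bus BusRdX; mem=0
  op4 P0: load  L1 → S/S on L1; bus BusRd Flush; mem=2
  op5 P1: load  L1 → S/S on L1; bus (none); mem=2
  op6 P0: store L0 := 71 → M/I on L0; bus BusRdX; mem=50
  op7 P1: store L1 := 73 → I/M on L1; bus BusRdX; mem=2
  op8 P0: store L1 := 27 → M/I on L1; bus BusRdX Flush; mem=73
  op9 P0: load  L0 → M/I on L0; bus (none); mem=50
  op10 P0: store L1 := 56 → M/I on L1; bus (none); mem=73
  op11 P1: store L1 := 15 → I/M on L1; bus BusRdX Flush; mem=56
  op12 P0: store L1 := 8 → M/I on L1; bus BusRdX Flush; mem=15
  op13 P1: store L1 := 60 → I/M on L1; bus BusRdX Flush; mem=8
  op14 P0: store L0 := 51 → M/I on L0; bus (none); mem=50
  op15 P0: load  L0 → M/I on L0; bus (none); mem=50
  op16 P0: store L1 := 70 → M/I on L1; bus BusRdX Flush; mem=60
  op17 P1: store L0 := 76 → I/M on L0; bus BusRdX Flush; mem=51
  op18 P0: load  L1 → M/I on L1; bus (none); mem=60
  op19 P0: store L0 := 15 → M/I on L0; bus BusRdX Flush; mem=76
  op20 P1: store L0 := 11 → I/M on L0; bus BusRdX Flush; mem=15
  op21 P1: load  L1 → S/S on L1; bus BusRd Flush; mem=70
  op22 P1: store L1 := 8 → I/M on L1; bus BusRdX; mem=70
  op23 P0: load  L0 → S/S on L0; bus BusRd Flush; mem=11
  op24 P0: store L1 := 21 → M/I on L1; bus BusRdX Flush; mem=8
  op25 P0: load  L1 → M/I on L1; bus (none); mem=8
  op26 P1: store L1 := 4 → I/M on L1; bus BusRdX Flush; mem=21
  op27 P1: load  L1 → I/M on L1; bus (none); mem=21
  op28 P0: store L0 := 32 → M/I on L0; bus BusRdX; mem=11
  op29 P1: load  L1 → I/M on L1; bus (none); mem=21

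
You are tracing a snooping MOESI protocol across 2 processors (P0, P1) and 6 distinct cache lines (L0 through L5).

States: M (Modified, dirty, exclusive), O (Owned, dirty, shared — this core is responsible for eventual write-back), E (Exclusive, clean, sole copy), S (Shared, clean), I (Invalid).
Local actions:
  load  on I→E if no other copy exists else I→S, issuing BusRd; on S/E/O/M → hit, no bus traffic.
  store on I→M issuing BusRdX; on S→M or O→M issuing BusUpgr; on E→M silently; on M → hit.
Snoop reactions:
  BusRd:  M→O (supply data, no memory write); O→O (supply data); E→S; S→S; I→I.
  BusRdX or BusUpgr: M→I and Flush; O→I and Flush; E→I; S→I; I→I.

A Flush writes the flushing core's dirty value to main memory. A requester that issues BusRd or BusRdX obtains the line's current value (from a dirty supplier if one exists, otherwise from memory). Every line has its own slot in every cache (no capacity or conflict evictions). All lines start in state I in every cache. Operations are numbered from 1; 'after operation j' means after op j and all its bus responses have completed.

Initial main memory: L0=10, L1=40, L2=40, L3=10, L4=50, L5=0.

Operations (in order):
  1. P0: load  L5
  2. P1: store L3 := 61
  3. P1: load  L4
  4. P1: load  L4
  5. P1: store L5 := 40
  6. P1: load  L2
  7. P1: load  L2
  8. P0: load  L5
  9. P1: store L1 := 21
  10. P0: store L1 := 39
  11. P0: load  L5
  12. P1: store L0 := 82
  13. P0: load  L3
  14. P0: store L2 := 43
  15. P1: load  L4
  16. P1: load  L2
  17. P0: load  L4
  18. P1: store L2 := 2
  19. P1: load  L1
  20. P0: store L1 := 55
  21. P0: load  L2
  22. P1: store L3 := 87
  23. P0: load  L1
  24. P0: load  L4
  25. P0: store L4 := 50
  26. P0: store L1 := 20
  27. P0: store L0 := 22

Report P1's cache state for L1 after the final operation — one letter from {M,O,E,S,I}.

1. P0: load  L5  bus=[BusRd]  L5: P0=E P1=I  mem[L5]=0
2. P1: store L3 := 61  bus=[BusRdX]  L3: P0=I P1=M  mem[L3]=10
3. P1: load  L4  bus=[BusRd]  L4: P0=I P1=E  mem[L4]=50
4. P1: load  L4  bus=[-]  L4: P0=I P1=E  mem[L4]=50
5. P1: store L5 := 40  bus=[BusRdX]  L5: P0=I P1=M  mem[L5]=0
6. P1: load  L2  bus=[BusRd]  L2: P0=I P1=E  mem[L2]=40
7. P1: load  L2  bus=[-]  L2: P0=I P1=E  mem[L2]=40
8. P0: load  L5  bus=[BusRd]  L5: P0=S P1=O  mem[L5]=0
9. P1: store L1 := 21  bus=[BusRdX]  L1: P0=I P1=M  mem[L1]=40
10. P0: store L1 := 39  bus=[BusRdX,Flush]  L1: P0=M P1=I  mem[L1]=21
11. P0: load  L5  bus=[-]  L5: P0=S P1=O  mem[L5]=0
12. P1: store L0 := 82  bus=[BusRdX]  L0: P0=I P1=M  mem[L0]=10
13. P0: load  L3  bus=[BusRd]  L3: P0=S P1=O  mem[L3]=10
14. P0: store L2 := 43  bus=[BusRdX]  L2: P0=M P1=I  mem[L2]=40
15. P1: load  L4  bus=[-]  L4: P0=I P1=E  mem[L4]=50
16. P1: load  L2  bus=[BusRd]  L2: P0=O P1=S  mem[L2]=40
17. P0: load  L4  bus=[BusRd]  L4: P0=S P1=S  mem[L4]=50
18. P1: store L2 := 2  bus=[BusUpgr,Flush]  L2: P0=I P1=M  mem[L2]=43
19. P1: load  L1  bus=[BusRd]  L1: P0=O P1=S  mem[L1]=21
20. P0: store L1 := 55  bus=[BusUpgr]  L1: P0=M P1=I  mem[L1]=21
21. P0: load  L2  bus=[BusRd]  L2: P0=S P1=O  mem[L2]=43
22. P1: store L3 := 87  bus=[BusUpgr]  L3: P0=I P1=M  mem[L3]=10
23. P0: load  L1  bus=[-]  L1: P0=M P1=I  mem[L1]=21
24. P0: load  L4  bus=[-]  L4: P0=S P1=S  mem[L4]=50
25. P0: store L4 := 50  bus=[BusUpgr]  L4: P0=M P1=I  mem[L4]=50
26. P0: store L1 := 20  bus=[-]  L1: P0=M P1=I  mem[L1]=21
27. P0: store L0 := 22  bus=[BusRdX,Flush]  L0: P0=M P1=I  mem[L0]=82

state = I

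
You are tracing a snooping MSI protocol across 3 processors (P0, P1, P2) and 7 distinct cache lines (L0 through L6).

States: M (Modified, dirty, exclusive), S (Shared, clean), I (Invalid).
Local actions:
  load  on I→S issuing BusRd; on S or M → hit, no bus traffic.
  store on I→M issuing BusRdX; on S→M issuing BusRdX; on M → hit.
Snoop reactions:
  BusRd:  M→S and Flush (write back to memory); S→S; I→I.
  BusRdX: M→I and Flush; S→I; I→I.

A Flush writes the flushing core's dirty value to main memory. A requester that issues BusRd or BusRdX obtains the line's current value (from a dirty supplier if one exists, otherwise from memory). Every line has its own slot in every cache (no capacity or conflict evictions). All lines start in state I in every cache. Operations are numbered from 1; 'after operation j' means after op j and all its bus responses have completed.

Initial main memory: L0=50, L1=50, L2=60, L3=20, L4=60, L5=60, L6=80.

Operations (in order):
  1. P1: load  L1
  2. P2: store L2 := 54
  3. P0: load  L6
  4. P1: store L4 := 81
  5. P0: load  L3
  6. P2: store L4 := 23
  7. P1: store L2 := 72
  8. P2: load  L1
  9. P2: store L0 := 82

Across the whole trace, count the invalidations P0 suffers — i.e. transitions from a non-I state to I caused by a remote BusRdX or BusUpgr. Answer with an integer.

invalidations = 0

step 1: P1: load  L1  ⟶  ISI  (L1)  txn=BusRd  M[L1]=50
step 2: P2: store L2 := 54  ⟶  IIM  (L2)  txn=BusRdX  M[L2]=60
step 3: P0: load  L6  ⟶  SII  (L6)  txn=BusRd  M[L6]=80
step 4: P1: store L4 := 81  ⟶  IMI  (L4)  txn=BusRdX  M[L4]=60
step 5: P0: load  L3  ⟶  SII  (L3)  txn=BusRd  M[L3]=20
step 6: P2: store L4 := 23  ⟶  IIM  (L4)  txn=BusRdX+Flush  M[L4]=81
step 7: P1: store L2 := 72  ⟶  IMI  (L2)  txn=BusRdX+Flush  M[L2]=54
step 8: P2: load  L1  ⟶  ISS  (L1)  txn=BusRd  M[L1]=50
step 9: P2: store L0 := 82  ⟶  IIM  (L0)  txn=BusRdX  M[L0]=50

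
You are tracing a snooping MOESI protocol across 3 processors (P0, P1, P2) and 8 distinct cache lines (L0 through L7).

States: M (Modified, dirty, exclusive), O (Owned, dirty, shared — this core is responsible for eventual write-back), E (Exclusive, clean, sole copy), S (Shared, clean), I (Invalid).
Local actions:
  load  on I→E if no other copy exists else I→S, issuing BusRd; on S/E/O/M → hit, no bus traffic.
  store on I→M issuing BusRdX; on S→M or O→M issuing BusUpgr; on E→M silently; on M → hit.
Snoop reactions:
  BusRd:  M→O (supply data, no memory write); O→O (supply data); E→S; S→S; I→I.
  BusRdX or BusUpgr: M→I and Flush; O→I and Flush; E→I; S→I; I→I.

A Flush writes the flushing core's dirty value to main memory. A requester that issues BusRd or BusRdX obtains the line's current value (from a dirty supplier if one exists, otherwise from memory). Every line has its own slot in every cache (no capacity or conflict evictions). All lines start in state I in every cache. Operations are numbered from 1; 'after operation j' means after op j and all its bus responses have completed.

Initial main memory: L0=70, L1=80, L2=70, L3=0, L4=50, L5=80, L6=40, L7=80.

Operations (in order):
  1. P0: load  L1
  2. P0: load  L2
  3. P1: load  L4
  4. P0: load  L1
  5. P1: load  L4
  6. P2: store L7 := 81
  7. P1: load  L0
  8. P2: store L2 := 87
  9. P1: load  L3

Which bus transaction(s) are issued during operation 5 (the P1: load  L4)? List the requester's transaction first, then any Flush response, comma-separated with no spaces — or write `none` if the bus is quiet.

step 1: P0: load  L1  ⟶  EII  (L1)  txn=BusRd  M[L1]=80
step 2: P0: load  L2  ⟶  EII  (L2)  txn=BusRd  M[L2]=70
step 3: P1: load  L4  ⟶  IEI  (L4)  txn=BusRd  M[L4]=50
step 4: P0: load  L1  ⟶  EII  (L1)  txn=∅  M[L1]=80
step 5: P1: load  L4  ⟶  IEI  (L4)  txn=∅  M[L4]=50
step 6: P2: store L7 := 81  ⟶  IIM  (L7)  txn=BusRdX  M[L7]=80
step 7: P1: load  L0  ⟶  IEI  (L0)  txn=BusRd  M[L0]=70
step 8: P2: store L2 := 87  ⟶  IIM  (L2)  txn=BusRdX  M[L2]=70
step 9: P1: load  L3  ⟶  IEI  (L3)  txn=BusRd  M[L3]=0

bus = none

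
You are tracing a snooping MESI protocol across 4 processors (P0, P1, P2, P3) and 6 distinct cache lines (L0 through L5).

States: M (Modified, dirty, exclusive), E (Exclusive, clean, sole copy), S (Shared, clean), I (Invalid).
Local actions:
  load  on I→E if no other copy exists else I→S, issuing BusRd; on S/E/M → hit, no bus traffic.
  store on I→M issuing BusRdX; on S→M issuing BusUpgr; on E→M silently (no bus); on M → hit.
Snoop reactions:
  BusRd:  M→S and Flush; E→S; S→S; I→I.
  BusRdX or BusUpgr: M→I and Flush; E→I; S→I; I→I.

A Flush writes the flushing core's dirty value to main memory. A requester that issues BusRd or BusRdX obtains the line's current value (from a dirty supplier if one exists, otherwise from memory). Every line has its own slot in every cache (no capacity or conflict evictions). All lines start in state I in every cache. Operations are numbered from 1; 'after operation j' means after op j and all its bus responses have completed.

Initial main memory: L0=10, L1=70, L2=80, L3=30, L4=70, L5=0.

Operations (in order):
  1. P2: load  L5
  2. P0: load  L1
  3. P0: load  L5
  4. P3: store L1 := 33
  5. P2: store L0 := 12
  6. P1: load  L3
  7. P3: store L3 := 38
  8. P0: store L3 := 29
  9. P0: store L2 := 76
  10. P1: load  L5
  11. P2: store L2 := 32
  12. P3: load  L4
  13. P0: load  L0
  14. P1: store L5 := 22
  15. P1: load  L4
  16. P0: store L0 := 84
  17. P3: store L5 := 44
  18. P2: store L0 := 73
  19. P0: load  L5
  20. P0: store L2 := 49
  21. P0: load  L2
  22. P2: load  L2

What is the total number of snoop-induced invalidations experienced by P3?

[1] P2: load  L5 | P0:I, P1:I, P2:E(0), P3:I | bus: BusRd
[2] P0: load  L1 | P0:E(70), P1:I, P2:I, P3:I | bus: BusRd
[3] P0: load  L5 | P0:S(0), P1:I, P2:S(0), P3:I | bus: BusRd
[4] P3: store L1 := 33 | P0:I, P1:I, P2:I, P3:M(33) | bus: BusRdX
[5] P2: store L0 := 12 | P0:I, P1:I, P2:M(12), P3:I | bus: BusRdX
[6] P1: load  L3 | P0:I, P1:E(30), P2:I, P3:I | bus: BusRd
[7] P3: store L3 := 38 | P0:I, P1:I, P2:I, P3:M(38) | bus: BusRdX
[8] P0: store L3 := 29 | P0:M(29), P1:I, P2:I, P3:I | bus: BusRdX,Flush
[9] P0: store L2 := 76 | P0:M(76), P1:I, P2:I, P3:I | bus: BusRdX
[10] P1: load  L5 | P0:S(0), P1:S(0), P2:S(0), P3:I | bus: BusRd
[11] P2: store L2 := 32 | P0:I, P1:I, P2:M(32), P3:I | bus: BusRdX,Flush
[12] P3: load  L4 | P0:I, P1:I, P2:I, P3:E(70) | bus: BusRd
[13] P0: load  L0 | P0:S(12), P1:I, P2:S(12), P3:I | bus: BusRd,Flush
[14] P1: store L5 := 22 | P0:I, P1:M(22), P2:I, P3:I | bus: BusUpgr
[15] P1: load  L4 | P0:I, P1:S(70), P2:I, P3:S(70) | bus: BusRd
[16] P0: store L0 := 84 | P0:M(84), P1:I, P2:I, P3:I | bus: BusUpgr
[17] P3: store L5 := 44 | P0:I, P1:I, P2:I, P3:M(44) | bus: BusRdX,Flush
[18] P2: store L0 := 73 | P0:I, P1:I, P2:M(73), P3:I | bus: BusRdX,Flush
[19] P0: load  L5 | P0:S(44), P1:I, P2:I, P3:S(44) | bus: BusRd,Flush
[20] P0: store L2 := 49 | P0:M(49), P1:I, P2:I, P3:I | bus: BusRdX,Flush
[21] P0: load  L2 | P0:M(49), P1:I, P2:I, P3:I | bus: none
[22] P2: load  L2 | P0:S(49), P1:I, P2:S(49), P3:I | bus: BusRd,Flush

invalidations = 1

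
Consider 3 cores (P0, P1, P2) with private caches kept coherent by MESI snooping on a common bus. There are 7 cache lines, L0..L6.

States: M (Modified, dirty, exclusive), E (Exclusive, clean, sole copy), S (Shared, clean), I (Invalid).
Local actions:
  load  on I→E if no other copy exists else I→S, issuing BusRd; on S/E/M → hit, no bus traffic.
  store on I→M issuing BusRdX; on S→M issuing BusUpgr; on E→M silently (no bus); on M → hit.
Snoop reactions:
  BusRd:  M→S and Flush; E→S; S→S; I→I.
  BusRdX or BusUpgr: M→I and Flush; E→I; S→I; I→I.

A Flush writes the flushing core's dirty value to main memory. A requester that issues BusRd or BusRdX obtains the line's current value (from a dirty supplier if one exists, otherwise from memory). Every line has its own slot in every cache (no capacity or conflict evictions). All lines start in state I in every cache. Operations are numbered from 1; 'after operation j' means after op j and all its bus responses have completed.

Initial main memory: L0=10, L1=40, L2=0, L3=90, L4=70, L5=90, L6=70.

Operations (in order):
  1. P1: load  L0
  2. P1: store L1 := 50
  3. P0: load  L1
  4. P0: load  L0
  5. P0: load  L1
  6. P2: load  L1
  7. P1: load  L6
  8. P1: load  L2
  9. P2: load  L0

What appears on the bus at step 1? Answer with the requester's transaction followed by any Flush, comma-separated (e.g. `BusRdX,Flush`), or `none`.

  op1 P1: load  L0 → I/E/I on L0; bus BusRd; mem=10
  op2 P1: store L1 := 50 → I/M/I on L1; bus BusRdX; mem=40
  op3 P0: load  L1 → S/S/I on L1; bus BusRd Flush; mem=50
  op4 P0: load  L0 → S/S/I on L0; bus BusRd; mem=10
  op5 P0: load  L1 → S/S/I on L1; bus (none); mem=50
  op6 P2: load  L1 → S/S/S on L1; bus BusRd; mem=50
  op7 P1: load  L6 → I/E/I on L6; bus BusRd; mem=70
  op8 P1: load  L2 → I/E/I on L2; bus BusRd; mem=0
  op9 P2: load  L0 → S/S/S on L0; bus BusRd; mem=10

bus = BusRd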